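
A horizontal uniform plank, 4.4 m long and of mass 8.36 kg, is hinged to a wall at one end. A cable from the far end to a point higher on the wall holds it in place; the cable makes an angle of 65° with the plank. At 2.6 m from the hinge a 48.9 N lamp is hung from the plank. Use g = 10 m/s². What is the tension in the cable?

Take torques about the hinge: T sin 65° · 4.4 = 8.36×10×2.2 + 48.9×2.6 = 311.06 N·m.
So T = 311.06 / (0.9063 × 4.4) = 78.004 N.

T ≈ 78 N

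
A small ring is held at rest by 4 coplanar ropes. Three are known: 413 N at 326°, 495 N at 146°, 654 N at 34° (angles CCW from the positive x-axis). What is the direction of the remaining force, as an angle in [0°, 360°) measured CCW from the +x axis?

Sum the known components: ΣF_x = 474.2 N, ΣF_y = 411.6 N.
For equilibrium the remaining force must supply (−ΣF_x, −ΣF_y) = (-474.2, -411.6) N.
Magnitude = √((-474.2)² + (-411.6)²) = 627.9 N; direction = atan2(-411.6, -474.2) = 221.0°.

θ ≈ 221°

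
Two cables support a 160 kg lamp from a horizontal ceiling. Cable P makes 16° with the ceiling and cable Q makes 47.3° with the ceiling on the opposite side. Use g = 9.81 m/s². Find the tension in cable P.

T_P ≈ 1190 N

Weight W = 160 × 9.81 = 1570 N acts straight down.
Horizontal: T_P cos 16° = T_Q cos 47.3°  →  T_Q = 1.417 T_P.
Vertical: T_P sin 16° + T_Q sin 47.3° = 1570.
Substituting the horizontal relation into the vertical equation gives 1.317 T_P = 1570, so T_P = 1191 N.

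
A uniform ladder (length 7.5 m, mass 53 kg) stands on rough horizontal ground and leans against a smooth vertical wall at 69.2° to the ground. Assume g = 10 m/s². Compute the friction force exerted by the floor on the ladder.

Torques about the foot: N_wall · 7.5 sin 69.2° = 53×10×3.75 cos 69.2° → N_wall = 100.66 N.
ΣF_x = 0: f_floor = N_wall = 100.66 N.

f ≈ 101 N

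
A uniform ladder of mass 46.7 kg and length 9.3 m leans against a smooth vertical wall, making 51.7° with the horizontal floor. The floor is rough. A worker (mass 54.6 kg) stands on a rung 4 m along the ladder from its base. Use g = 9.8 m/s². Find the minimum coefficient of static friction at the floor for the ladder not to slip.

μ_min ≈ 0.365

ΣF_y = 0: N_floor = 46.7×9.8 + 54.6×9.8 = 992.74 N.
Torques about the foot: N_wall · 9.3 sin 51.7° = 46.7×9.8×4.65 cos 51.7° + 54.6×9.8×4 cos 51.7° → N_wall = 362.47 N.
ΣF_x = 0: f_floor = N_wall = 362.47 N.
μ_min = f_floor / N_floor = 362.47 / 992.74 = 0.3651.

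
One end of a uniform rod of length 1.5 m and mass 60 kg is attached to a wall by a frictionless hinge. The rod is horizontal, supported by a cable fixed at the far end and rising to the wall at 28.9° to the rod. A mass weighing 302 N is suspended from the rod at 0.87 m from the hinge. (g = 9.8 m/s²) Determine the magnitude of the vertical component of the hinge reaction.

|H_y| ≈ 421 N

Take torques about the hinge: T sin 28.9° · 1.5 = 60×9.8×0.75 + 302×0.87 = 703.74 N·m.
So T = 703.74 / (0.4833 × 1.5) = 970.78 N.
ΣF_y = 0: H_y = (60×9.8 + 302) − T sin 28.9° = 890 − 469.16 = 420.84 N.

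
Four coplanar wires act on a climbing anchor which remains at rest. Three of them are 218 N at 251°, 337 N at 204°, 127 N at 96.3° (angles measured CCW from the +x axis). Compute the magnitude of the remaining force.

F ≈ 449 N

Sum the known components: ΣF_x = -392.8 N, ΣF_y = -217 N.
For equilibrium the remaining force must supply (−ΣF_x, −ΣF_y) = (392.8, 217) N.
Magnitude = √((392.8)² + (217)²) = 448.7 N; direction = atan2(217, 392.8) = 28.9°.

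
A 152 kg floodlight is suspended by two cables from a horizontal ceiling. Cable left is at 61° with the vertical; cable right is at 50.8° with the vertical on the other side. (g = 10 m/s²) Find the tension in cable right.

Angles from the horizontal: cable left is 90° − 61° = 29°, cable right is 90° − 50.8° = 39.2°.
Weight W = 152 × 10 = 1520 N acts straight down.
Horizontal: T_left cos 29° = T_right cos 39.2°  →  T_left = 0.886 T_right.
Vertical: T_left sin 29° + T_right sin 39.2° = 1520.
Substituting the horizontal relation into the vertical equation gives 1.062 T_right = 1520, so T_right = 1432 N.

T_right ≈ 1430 N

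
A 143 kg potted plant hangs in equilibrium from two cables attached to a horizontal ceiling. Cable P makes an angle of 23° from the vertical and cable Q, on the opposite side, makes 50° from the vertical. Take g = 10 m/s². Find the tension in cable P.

Angles from the horizontal: cable P is 90° − 23° = 67°, cable Q is 90° − 50° = 40°.
Weight W = 143 × 10 = 1430 N acts straight down.
Horizontal: T_P cos 67° = T_Q cos 40°  →  T_Q = 0.5101 T_P.
Vertical: T_P sin 67° + T_Q sin 40° = 1430.
Substituting the horizontal relation into the vertical equation gives 1.248 T_P = 1430, so T_P = 1145 N.

T_P ≈ 1150 N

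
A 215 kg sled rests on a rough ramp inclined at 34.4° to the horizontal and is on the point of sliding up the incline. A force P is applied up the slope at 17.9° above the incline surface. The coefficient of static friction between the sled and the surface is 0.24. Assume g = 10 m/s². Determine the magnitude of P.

On the verge of sliding up the incline, friction equals μN and acts down the slope.
Perpendicular: N + P sin 17.9° = W cos 34.4° = 1774 N.
Along incline: P cos 17.9° = W sin 34.4° + μN  with W sin 34.4° = 1215 N.
Solving the pair for P and N: P = 1600 N, N = 1282 N (and f = μN = 307.7 N).

P ≈ 1600 N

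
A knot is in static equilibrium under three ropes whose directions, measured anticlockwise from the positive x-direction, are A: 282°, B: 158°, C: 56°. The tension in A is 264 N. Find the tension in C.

Resolve: ΣF_x = 264 cos 282° + T_B cos 158° + T_C cos 56° = 0.
        ΣF_y = 264 sin 282° + T_B sin 158° + T_C sin 56° = 0.
The known terms sum to (54.89, -258.2) N, so -0.9272 T_B + 0.5592 T_C = -54.89 and 0.3746 T_B + 0.8290 T_C = 258.2.
Solving simultaneously: T_B = 194.1 N, T_C = 223.8 N.

T_C ≈ 224 N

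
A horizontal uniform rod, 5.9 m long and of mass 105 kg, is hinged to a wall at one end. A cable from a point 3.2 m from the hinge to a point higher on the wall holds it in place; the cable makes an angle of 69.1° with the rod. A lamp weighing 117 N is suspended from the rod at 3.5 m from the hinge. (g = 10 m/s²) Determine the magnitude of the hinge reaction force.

|H| ≈ 424 N

Take torques about the hinge: T sin 69.1° · 3.2 = 105×10×2.95 + 117×3.5 = 3507 N·m.
So T = 3507 / (0.9342 × 3.2) = 1173.1 N.
ΣF_x = 0: H_x = T cos 69.1° = 418.5 N.
ΣF_y = 0: H_y = (105×10 + 117) − T sin 69.1° = 1167 − 1095.9 = 71.062 N.
|H| = √(H_x² + H_y²) = √((418.5)² + (71.062)²) = 424.49 N.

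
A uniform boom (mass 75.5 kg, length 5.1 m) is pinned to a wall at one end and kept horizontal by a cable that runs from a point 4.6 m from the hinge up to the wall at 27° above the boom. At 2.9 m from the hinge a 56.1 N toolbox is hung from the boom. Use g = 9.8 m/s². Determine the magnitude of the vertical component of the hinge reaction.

Take torques about the hinge: T sin 27° · 4.6 = 75.5×9.8×2.55 + 56.1×2.9 = 2049.4 N·m.
So T = 2049.4 / (0.4540 × 4.6) = 981.36 N.
ΣF_y = 0: H_y = (75.5×9.8 + 56.1) − T sin 27° = 796 − 445.53 = 350.47 N.

|H_y| ≈ 350 N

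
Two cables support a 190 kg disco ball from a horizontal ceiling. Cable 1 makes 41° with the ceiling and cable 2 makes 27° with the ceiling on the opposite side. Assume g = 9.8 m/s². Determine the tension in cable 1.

Weight W = 190 × 9.8 = 1862 N acts straight down.
Horizontal: T_1 cos 41° = T_2 cos 27°  →  T_2 = 0.847 T_1.
Vertical: T_1 sin 41° + T_2 sin 27° = 1862.
Substituting the horizontal relation into the vertical equation gives 1.041 T_1 = 1862, so T_1 = 1789 N.

T_1 ≈ 1790 N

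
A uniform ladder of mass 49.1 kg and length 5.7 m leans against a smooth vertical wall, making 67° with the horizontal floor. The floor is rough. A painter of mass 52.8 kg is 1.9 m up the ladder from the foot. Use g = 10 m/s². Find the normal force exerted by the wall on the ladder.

Torques about the foot: N_wall · 5.7 sin 67° = 49.1×10×2.85 cos 67° + 52.8×10×1.9 cos 67° → N_wall = 178.92 N.

N_wall ≈ 179 N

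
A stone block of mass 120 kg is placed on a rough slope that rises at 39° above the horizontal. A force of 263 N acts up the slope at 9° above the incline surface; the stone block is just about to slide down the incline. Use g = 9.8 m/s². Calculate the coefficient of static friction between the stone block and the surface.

μ ≈ 0.550

On the verge of sliding down the incline, friction is at its maximum μN and acts up the slope.
Perpendicular to incline: N = W cos 39° − P sin 9° = 913.9 − 41.14 = 872.8 N.
Along incline: P cos 9° + μN = W sin 39° → μ = (W sin 39° − P cos 9°) / N = 0.5503.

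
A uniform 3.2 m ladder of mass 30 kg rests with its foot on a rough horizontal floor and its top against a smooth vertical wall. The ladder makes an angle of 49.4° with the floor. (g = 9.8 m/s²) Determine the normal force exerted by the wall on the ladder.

N_wall ≈ 126 N

Torques about the foot: N_wall · 3.2 sin 49.4° = 30×9.8×1.6 cos 49.4° → N_wall = 125.99 N.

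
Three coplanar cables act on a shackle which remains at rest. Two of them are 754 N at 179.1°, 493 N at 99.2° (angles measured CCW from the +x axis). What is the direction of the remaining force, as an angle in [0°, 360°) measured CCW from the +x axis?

θ ≈ 329°

Sum the known components: ΣF_x = -832.7 N, ΣF_y = 498.5 N.
For equilibrium the remaining force must supply (−ΣF_x, −ΣF_y) = (832.7, -498.5) N.
Magnitude = √((832.7)² + (-498.5)²) = 970.5 N; direction = atan2(-498.5, 832.7) = 329.1°.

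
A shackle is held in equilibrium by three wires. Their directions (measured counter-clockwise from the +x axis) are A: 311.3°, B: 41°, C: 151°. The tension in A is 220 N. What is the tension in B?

T_B ≈ 78.9 N

Resolve: ΣF_x = 220 cos 311.3° + T_B cos 41° + T_C cos 151° = 0.
        ΣF_y = 220 sin 311.3° + T_B sin 41° + T_C sin 151° = 0.
The known terms sum to (145.2, -165.3) N, so 0.7547 T_B − 0.8746 T_C = -145.2 and 0.6561 T_B + 0.4848 T_C = 165.3.
Solving simultaneously: T_B = 78.92 N, T_C = 234.1 N.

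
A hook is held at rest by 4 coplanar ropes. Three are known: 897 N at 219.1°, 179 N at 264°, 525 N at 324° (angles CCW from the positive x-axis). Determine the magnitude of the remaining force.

Sum the known components: ΣF_x = -290.1 N, ΣF_y = -1052 N.
For equilibrium the remaining force must supply (−ΣF_x, −ΣF_y) = (290.1, 1052) N.
Magnitude = √((290.1)² + (1052)²) = 1092 N; direction = atan2(1052, 290.1) = 74.6°.

F ≈ 1090 N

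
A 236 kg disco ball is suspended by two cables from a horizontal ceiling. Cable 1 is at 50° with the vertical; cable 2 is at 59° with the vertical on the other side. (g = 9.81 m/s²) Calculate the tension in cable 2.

Angles from the horizontal: cable 1 is 90° − 50° = 40°, cable 2 is 90° − 59° = 31°.
Weight W = 236 × 9.81 = 2315 N acts straight down.
Horizontal: T_1 cos 40° = T_2 cos 31°  →  T_1 = 1.119 T_2.
Vertical: T_1 sin 40° + T_2 sin 31° = 2315.
Substituting the horizontal relation into the vertical equation gives 1.234 T_2 = 2315, so T_2 = 1876 N.

T_2 ≈ 1880 N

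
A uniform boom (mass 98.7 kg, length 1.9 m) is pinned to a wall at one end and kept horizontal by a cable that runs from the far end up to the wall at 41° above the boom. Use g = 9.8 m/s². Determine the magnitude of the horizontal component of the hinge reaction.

Take torques about the hinge: T sin 41° · 1.9 = 98.7×9.8×0.95 = 918.9 N·m.
So T = 918.9 / (0.6561 × 1.9) = 737.17 N.
ΣF_x = 0: H_x = T cos 41° = 556.35 N.

H_x ≈ 556 N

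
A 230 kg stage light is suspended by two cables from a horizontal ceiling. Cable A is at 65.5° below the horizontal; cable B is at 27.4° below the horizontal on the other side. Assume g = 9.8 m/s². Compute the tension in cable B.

T_B ≈ 936 N

Weight W = 230 × 9.8 = 2254 N acts straight down.
Horizontal: T_A cos 65.5° = T_B cos 27.4°  →  T_A = 2.141 T_B.
Vertical: T_A sin 65.5° + T_B sin 27.4° = 2254.
Substituting the horizontal relation into the vertical equation gives 2.408 T_B = 2254, so T_B = 935.9 N.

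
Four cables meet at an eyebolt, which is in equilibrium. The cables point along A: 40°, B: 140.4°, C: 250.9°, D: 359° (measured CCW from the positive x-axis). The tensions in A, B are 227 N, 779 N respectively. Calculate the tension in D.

T_D ≈ 645 N

Resolve: ΣF_x = 227 cos 40° + 779 cos 140.4° + T_C cos 250.9° + T_D cos 359° = 0.
        ΣF_y = 227 sin 40° + 779 sin 140.4° + T_C sin 250.9° + T_D sin 359° = 0.
The known terms sum to (-426.3, 642.5) N, so -0.3272 T_C + 0.9998 T_D = 426.3 and -0.9449 T_C − 0.0175 T_D = -642.5.
Solving simultaneously: T_C = 668 N, T_D = 645 N.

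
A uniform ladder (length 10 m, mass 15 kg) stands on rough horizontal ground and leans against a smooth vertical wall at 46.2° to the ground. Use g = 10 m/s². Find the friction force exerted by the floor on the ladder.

Torques about the foot: N_wall · 10 sin 46.2° = 15×10×5 cos 46.2° → N_wall = 71.922 N.
ΣF_x = 0: f_floor = N_wall = 71.922 N.

f ≈ 71.9 N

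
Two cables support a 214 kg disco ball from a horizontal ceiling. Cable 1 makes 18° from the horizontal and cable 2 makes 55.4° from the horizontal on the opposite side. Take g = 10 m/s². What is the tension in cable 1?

T_1 ≈ 1270 N

Weight W = 214 × 10 = 2140 N acts straight down.
Horizontal: T_1 cos 18° = T_2 cos 55.4°  →  T_2 = 1.675 T_1.
Vertical: T_1 sin 18° + T_2 sin 55.4° = 2140.
Substituting the horizontal relation into the vertical equation gives 1.688 T_1 = 2140, so T_1 = 1268 N.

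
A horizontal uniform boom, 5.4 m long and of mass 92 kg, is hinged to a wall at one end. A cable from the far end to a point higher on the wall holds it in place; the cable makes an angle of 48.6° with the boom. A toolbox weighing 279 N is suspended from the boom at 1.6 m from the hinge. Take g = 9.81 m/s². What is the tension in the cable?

T ≈ 712 N

Take torques about the hinge: T sin 48.6° · 5.4 = 92×9.81×2.7 + 279×1.6 = 2883.2 N·m.
So T = 2883.2 / (0.7501 × 5.4) = 711.8 N.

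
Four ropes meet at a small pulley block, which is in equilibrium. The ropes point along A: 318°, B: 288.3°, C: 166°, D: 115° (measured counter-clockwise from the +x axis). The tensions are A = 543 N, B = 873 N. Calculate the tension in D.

Resolve: ΣF_x = 543 cos 318° + 873 cos 288.3° + T_C cos 166° + T_D cos 115° = 0.
        ΣF_y = 543 sin 318° + 873 sin 288.3° + T_C sin 166° + T_D sin 115° = 0.
The known terms sum to (677.6, -1192) N, so -0.9703 T_C − 0.4226 T_D = -677.6 and 0.2419 T_C + 0.9063 T_D = 1192.
Solving simultaneously: T_C = 141.9 N, T_D = 1278 N.

T_D ≈ 1280 N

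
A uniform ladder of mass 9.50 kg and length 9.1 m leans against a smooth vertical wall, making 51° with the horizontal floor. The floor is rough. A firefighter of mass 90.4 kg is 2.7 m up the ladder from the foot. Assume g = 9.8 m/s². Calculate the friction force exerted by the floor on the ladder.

Torques about the foot: N_wall · 9.1 sin 51° = 9.50×9.8×4.55 cos 51° + 90.4×9.8×2.7 cos 51° → N_wall = 250.55 N.
ΣF_x = 0: f_floor = N_wall = 250.55 N.

f ≈ 251 N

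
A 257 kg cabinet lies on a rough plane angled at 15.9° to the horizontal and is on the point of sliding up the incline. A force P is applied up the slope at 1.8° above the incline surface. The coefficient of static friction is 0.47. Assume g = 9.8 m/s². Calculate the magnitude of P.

P ≈ 1800 N

On the verge of sliding up the incline, friction equals μN and acts down the slope.
Perpendicular: N + P sin 1.8° = W cos 15.9° = 2422 N.
Along incline: P cos 1.8° = W sin 15.9° + μN  with W sin 15.9° = 690 N.
Solving the pair for P and N: P = 1803 N, N = 2366 N (and f = μN = 1112 N).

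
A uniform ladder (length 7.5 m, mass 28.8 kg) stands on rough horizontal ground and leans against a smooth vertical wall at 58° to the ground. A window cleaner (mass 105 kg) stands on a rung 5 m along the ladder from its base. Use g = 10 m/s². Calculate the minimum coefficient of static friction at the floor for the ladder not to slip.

ΣF_y = 0: N_floor = 28.8×10 + 105×10 = 1338 N.
Torques about the foot: N_wall · 7.5 sin 58° = 28.8×10×3.75 cos 58° + 105×10×5 cos 58° → N_wall = 527.39 N.
ΣF_x = 0: f_floor = N_wall = 527.39 N.
μ_min = f_floor / N_floor = 527.39 / 1338 = 0.3942.

μ_min ≈ 0.394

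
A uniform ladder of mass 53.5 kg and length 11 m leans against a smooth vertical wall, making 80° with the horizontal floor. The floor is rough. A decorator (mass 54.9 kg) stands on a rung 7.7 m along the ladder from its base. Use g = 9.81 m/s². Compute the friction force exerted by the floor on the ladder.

f ≈ 113 N

Torques about the foot: N_wall · 11 sin 80° = 53.5×9.81×5.5 cos 80° + 54.9×9.81×7.7 cos 80° → N_wall = 112.75 N.
ΣF_x = 0: f_floor = N_wall = 112.75 N.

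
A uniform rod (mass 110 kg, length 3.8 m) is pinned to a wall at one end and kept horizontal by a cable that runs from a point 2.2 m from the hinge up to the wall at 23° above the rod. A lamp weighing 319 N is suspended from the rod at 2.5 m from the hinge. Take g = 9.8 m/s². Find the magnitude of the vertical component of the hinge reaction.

|H_y| ≈ 104 N

Take torques about the hinge: T sin 23° · 2.2 = 110×9.8×1.9 + 319×2.5 = 2845.7 N·m.
So T = 2845.7 / (0.3907 × 2.2) = 3310.5 N.
ΣF_y = 0: H_y = (110×9.8 + 319) − T sin 23° = 1397 − 1293.5 = 103.5 N.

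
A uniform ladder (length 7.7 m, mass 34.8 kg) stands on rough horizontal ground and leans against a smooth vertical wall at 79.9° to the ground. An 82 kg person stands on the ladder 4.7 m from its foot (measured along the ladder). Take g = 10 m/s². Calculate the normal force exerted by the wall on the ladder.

Torques about the foot: N_wall · 7.7 sin 79.9° = 34.8×10×3.85 cos 79.9° + 82×10×4.7 cos 79.9° → N_wall = 120.15 N.

N_wall ≈ 120 N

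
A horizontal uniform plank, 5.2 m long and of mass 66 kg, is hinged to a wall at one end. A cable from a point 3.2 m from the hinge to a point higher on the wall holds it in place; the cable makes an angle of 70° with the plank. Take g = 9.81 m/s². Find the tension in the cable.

Take torques about the hinge: T sin 70° · 3.2 = 66×9.81×2.6 = 1683.4 N·m.
So T = 1683.4 / (0.9397 × 3.2) = 559.82 N.

T ≈ 560 N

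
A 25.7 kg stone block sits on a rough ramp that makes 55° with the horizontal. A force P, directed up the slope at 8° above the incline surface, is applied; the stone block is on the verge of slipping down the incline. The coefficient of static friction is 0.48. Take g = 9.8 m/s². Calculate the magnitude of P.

On the verge of sliding down the incline, friction equals μN and acts up the slope.
Perpendicular: N + P sin 8° = W cos 55° = 144.5 N.
Along incline: P cos 8° + μN = W sin 55° with W sin 55° = 206.3 N.
Solving the pair for P and N: P = 148.3 N, N = 123.8 N (and f = μN = 59.43 N).

P ≈ 148 N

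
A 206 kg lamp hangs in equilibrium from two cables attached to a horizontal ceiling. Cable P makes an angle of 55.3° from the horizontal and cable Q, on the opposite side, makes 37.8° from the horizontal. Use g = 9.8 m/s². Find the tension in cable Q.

Weight W = 206 × 9.8 = 2019 N acts straight down.
Horizontal: T_P cos 55.3° = T_Q cos 37.8°  →  T_P = 1.388 T_Q.
Vertical: T_P sin 55.3° + T_Q sin 37.8° = 2019.
Substituting the horizontal relation into the vertical equation gives 1.754 T_Q = 2019, so T_Q = 1151 N.

T_Q ≈ 1150 N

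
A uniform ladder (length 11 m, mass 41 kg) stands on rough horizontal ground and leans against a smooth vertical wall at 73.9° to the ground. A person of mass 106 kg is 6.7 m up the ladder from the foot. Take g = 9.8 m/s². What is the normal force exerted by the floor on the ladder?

ΣF_y = 0: N_floor = 41×9.8 + 106×9.8 = 1440.6 N.

N_floor ≈ 1440 N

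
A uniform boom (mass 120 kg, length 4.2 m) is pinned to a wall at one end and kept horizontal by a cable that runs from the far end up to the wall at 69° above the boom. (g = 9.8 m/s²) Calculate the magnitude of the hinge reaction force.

|H| ≈ 630 N

Take torques about the hinge: T sin 69° · 4.2 = 120×9.8×2.1 = 2469.6 N·m.
So T = 2469.6 / (0.9336 × 4.2) = 629.83 N.
ΣF_x = 0: H_x = T cos 69° = 225.71 N.
ΣF_y = 0: H_y = (120×9.8) − T sin 69° = 1176 − 588 = 588 N.
|H| = √(H_x² + H_y²) = √((225.71)² + (588)²) = 629.83 N.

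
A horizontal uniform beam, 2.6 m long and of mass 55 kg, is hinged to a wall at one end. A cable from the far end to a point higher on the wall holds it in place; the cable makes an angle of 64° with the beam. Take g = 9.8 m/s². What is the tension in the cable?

T ≈ 300 N

Take torques about the hinge: T sin 64° · 2.6 = 55×9.8×1.3 = 700.7 N·m.
So T = 700.7 / (0.8988 × 2.6) = 299.85 N.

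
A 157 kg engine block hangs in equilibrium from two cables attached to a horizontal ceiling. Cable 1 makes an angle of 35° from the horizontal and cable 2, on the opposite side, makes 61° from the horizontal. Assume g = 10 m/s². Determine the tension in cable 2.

Weight W = 157 × 10 = 1570 N acts straight down.
Horizontal: T_1 cos 35° = T_2 cos 61°  →  T_1 = 0.5918 T_2.
Vertical: T_1 sin 35° + T_2 sin 61° = 1570.
Substituting the horizontal relation into the vertical equation gives 1.214 T_2 = 1570, so T_2 = 1293 N.

T_2 ≈ 1290 N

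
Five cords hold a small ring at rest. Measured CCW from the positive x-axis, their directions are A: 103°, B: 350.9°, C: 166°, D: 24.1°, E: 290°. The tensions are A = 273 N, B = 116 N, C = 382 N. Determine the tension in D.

T_D ≈ 183 N

Resolve: ΣF_x = 273 cos 103° + 116 cos 350.9° + 382 cos 166° + T_D cos 24.1° + T_E cos 290° = 0.
        ΣF_y = 273 sin 103° + 116 sin 350.9° + 382 sin 166° + T_D sin 24.1° + T_E sin 290° = 0.
The known terms sum to (-317.5, 340.1) N, so 0.9128 T_D + 0.3420 T_E = 317.5 and 0.4083 T_D − 0.9397 T_E = -340.1.
Solving simultaneously: T_D = 182.5 N, T_E = 441.2 N.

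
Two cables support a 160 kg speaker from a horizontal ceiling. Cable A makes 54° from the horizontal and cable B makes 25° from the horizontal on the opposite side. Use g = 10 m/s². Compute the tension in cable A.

Weight W = 160 × 10 = 1600 N acts straight down.
Horizontal: T_A cos 54° = T_B cos 25°  →  T_B = 0.6485 T_A.
Vertical: T_A sin 54° + T_B sin 25° = 1600.
Substituting the horizontal relation into the vertical equation gives 1.083 T_A = 1600, so T_A = 1477 N.

T_A ≈ 1480 N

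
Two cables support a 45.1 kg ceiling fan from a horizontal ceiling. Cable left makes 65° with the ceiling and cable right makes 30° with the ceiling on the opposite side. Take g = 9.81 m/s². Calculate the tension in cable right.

T_right ≈ 188 N

Weight W = 45.1 × 9.81 = 442.4 N acts straight down.
Horizontal: T_left cos 65° = T_right cos 30°  →  T_left = 2.049 T_right.
Vertical: T_left sin 65° + T_right sin 30° = 442.4.
Substituting the horizontal relation into the vertical equation gives 2.357 T_right = 442.4, so T_right = 187.7 N.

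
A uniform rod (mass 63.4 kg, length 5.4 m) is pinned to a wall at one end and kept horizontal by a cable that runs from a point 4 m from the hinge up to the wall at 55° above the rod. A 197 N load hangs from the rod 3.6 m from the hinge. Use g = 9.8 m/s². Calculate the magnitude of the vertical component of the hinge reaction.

|H_y| ≈ 222 N

Take torques about the hinge: T sin 55° · 4 = 63.4×9.8×2.7 + 197×3.6 = 2386.8 N·m.
So T = 2386.8 / (0.8192 × 4) = 728.43 N.
ΣF_y = 0: H_y = (63.4×9.8 + 197) − T sin 55° = 818.32 − 596.69 = 221.63 N.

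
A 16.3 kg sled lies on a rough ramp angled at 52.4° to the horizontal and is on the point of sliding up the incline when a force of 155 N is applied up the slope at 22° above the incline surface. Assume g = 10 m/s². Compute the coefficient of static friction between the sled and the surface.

μ ≈ 0.352

On the verge of sliding up the incline, friction is at its maximum μN and acts down the slope.
Perpendicular to incline: N = W cos 52.4° − P sin 22° = 99.45 − 58.06 = 41.39 N.
Along incline: P cos 22° − μN = W sin 52.4° → μ = −(W sin 52.4° − P cos 22°) / N = 0.352.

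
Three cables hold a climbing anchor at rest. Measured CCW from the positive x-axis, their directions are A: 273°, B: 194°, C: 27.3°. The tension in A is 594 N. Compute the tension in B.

Resolve: ΣF_x = 594 cos 273° + T_B cos 194° + T_C cos 27.3° = 0.
        ΣF_y = 594 sin 273° + T_B sin 194° + T_C sin 27.3° = 0.
The known terms sum to (31.09, -593.2) N, so -0.9703 T_B + 0.8886 T_C = -31.09 and -0.2419 T_B + 0.4586 T_C = 593.2.
Solving simultaneously: T_B = 2353 N, T_C = 2535 N.

T_B ≈ 2350 N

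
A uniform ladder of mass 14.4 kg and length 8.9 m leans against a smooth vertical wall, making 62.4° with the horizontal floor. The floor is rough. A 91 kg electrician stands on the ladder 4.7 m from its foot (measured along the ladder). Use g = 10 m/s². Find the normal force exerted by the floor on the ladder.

N_floor ≈ 1050 N

ΣF_y = 0: N_floor = 14.4×10 + 91×10 = 1054 N.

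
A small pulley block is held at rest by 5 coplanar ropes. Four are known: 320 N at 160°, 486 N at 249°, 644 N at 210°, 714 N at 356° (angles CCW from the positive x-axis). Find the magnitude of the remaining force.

Sum the known components: ΣF_x = -320.3 N, ΣF_y = -716.1 N.
For equilibrium the remaining force must supply (−ΣF_x, −ΣF_y) = (320.3, 716.1) N.
Magnitude = √((320.3)² + (716.1)²) = 784.5 N; direction = atan2(716.1, 320.3) = 65.9°.

F ≈ 784 N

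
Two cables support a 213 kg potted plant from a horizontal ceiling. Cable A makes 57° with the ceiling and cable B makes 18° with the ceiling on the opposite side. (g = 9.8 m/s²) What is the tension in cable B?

T_B ≈ 1180 N

Weight W = 213 × 9.8 = 2087 N acts straight down.
Horizontal: T_A cos 57° = T_B cos 18°  →  T_A = 1.746 T_B.
Vertical: T_A sin 57° + T_B sin 18° = 2087.
Substituting the horizontal relation into the vertical equation gives 1.774 T_B = 2087, so T_B = 1177 N.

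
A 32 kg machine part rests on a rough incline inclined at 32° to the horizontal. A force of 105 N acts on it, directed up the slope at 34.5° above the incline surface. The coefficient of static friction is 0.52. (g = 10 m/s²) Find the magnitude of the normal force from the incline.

N ≈ 212 N

Axes along / perpendicular to the incline. W sin 32° = 169.6 N down-slope; W cos 32° = 271.4 N into the surface.
Perpendicular: N = W cos 32° − P sin 34.5° = 271.4 − 59.47 = 211.9 N.
Along incline: P cos 34.5° + f = W sin 32° (friction acts up-slope) → f = 169.6 − 86.53 = 83.04 N.
|f| = 83.04 N ≤ μN = 110.2 N, so the machine part is indeed static.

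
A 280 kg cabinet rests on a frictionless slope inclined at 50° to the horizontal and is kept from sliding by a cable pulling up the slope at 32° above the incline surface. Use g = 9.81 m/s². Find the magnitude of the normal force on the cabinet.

N ≈ 451 N

Take axes along and perpendicular to the incline. Weight components: W sin 50° = 2104 N down-slope, W cos 50° = 1766 N into the surface.
Along incline: T cos 32° = W sin 50° → T = 2481 N.
Perpendicular: N = W cos 50° − T sin 32° = 450.8 N.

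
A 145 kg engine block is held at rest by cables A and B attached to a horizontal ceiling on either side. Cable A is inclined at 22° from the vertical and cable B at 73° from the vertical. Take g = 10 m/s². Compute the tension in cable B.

Angles from the horizontal: cable A is 90° − 22° = 68°, cable B is 90° − 73° = 17°.
Weight W = 145 × 10 = 1450 N acts straight down.
Horizontal: T_A cos 68° = T_B cos 17°  →  T_A = 2.553 T_B.
Vertical: T_A sin 68° + T_B sin 17° = 1450.
Substituting the horizontal relation into the vertical equation gives 2.659 T_B = 1450, so T_B = 545.3 N.

T_B ≈ 545 N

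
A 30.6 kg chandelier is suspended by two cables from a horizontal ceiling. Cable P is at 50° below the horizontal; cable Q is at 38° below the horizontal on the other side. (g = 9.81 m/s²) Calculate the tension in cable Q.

T_Q ≈ 193 N

Weight W = 30.6 × 9.81 = 300.2 N acts straight down.
Horizontal: T_P cos 50° = T_Q cos 38°  →  T_P = 1.226 T_Q.
Vertical: T_P sin 50° + T_Q sin 38° = 300.2.
Substituting the horizontal relation into the vertical equation gives 1.555 T_Q = 300.2, so T_Q = 193.1 N.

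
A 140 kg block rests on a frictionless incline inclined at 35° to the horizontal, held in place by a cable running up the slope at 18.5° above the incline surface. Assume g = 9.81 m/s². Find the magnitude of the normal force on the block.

N ≈ 861 N

Take axes along and perpendicular to the incline. Weight components: W sin 35° = 787.7 N down-slope, W cos 35° = 1125 N into the surface.
Along incline: T cos 18.5° = W sin 35° → T = 830.7 N.
Perpendicular: N = W cos 35° − T sin 18.5° = 861.4 N.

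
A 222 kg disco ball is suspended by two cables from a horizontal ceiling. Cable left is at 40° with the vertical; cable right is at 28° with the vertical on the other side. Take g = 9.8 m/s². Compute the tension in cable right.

T_right ≈ 1510 N

Angles from the horizontal: cable left is 90° − 40° = 50°, cable right is 90° − 28° = 62°.
Weight W = 222 × 9.8 = 2176 N acts straight down.
Horizontal: T_left cos 50° = T_right cos 62°  →  T_left = 0.7304 T_right.
Vertical: T_left sin 50° + T_right sin 62° = 2176.
Substituting the horizontal relation into the vertical equation gives 1.442 T_right = 2176, so T_right = 1508 N.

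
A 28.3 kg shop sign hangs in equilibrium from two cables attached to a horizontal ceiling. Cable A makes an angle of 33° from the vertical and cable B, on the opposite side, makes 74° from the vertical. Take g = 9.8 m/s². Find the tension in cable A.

T_A ≈ 279 N

Angles from the horizontal: cable A is 90° − 33° = 57°, cable B is 90° − 74° = 16°.
Weight W = 28.3 × 9.8 = 277.3 N acts straight down.
Horizontal: T_A cos 57° = T_B cos 16°  →  T_B = 0.5666 T_A.
Vertical: T_A sin 57° + T_B sin 16° = 277.3.
Substituting the horizontal relation into the vertical equation gives 0.9948 T_A = 277.3, so T_A = 278.8 N.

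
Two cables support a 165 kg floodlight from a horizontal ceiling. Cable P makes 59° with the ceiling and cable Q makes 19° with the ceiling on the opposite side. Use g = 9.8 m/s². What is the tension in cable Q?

T_Q ≈ 851 N

Weight W = 165 × 9.8 = 1617 N acts straight down.
Horizontal: T_P cos 59° = T_Q cos 19°  →  T_P = 1.836 T_Q.
Vertical: T_P sin 59° + T_Q sin 19° = 1617.
Substituting the horizontal relation into the vertical equation gives 1.899 T_Q = 1617, so T_Q = 851.4 N.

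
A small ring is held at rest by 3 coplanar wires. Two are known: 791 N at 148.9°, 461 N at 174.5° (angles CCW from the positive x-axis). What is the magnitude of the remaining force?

Sum the known components: ΣF_x = -1136 N, ΣF_y = 452.8 N.
For equilibrium the remaining force must supply (−ΣF_x, −ΣF_y) = (1136, -452.8) N.
Magnitude = √((1136)² + (-452.8)²) = 1223 N; direction = atan2(-452.8, 1136) = 338.3°.

F ≈ 1220 N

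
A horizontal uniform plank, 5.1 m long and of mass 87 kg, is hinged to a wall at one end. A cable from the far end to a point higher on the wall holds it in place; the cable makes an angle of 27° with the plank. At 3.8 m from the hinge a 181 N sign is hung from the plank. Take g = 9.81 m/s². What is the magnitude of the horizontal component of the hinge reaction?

Take torques about the hinge: T sin 27° · 5.1 = 87×9.81×2.55 + 181×3.8 = 2864.1 N·m.
So T = 2864.1 / (0.4540 × 5.1) = 1237 N.
ΣF_x = 0: H_x = T cos 27° = 1102.2 N.

H_x ≈ 1100 N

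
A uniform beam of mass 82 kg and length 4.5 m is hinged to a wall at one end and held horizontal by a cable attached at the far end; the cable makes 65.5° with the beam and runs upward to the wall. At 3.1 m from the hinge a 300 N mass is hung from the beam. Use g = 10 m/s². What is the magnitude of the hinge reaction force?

|H| ≈ 576 N

Take torques about the hinge: T sin 65.5° · 4.5 = 82×10×2.25 + 300×3.1 = 2775 N·m.
So T = 2775 / (0.9100 × 4.5) = 677.68 N.
ΣF_x = 0: H_x = T cos 65.5° = 281.03 N.
ΣF_y = 0: H_y = (82×10 + 300) − T sin 65.5° = 1120 − 616.67 = 503.33 N.
|H| = √(H_x² + H_y²) = √((281.03)² + (503.33)²) = 576.47 N.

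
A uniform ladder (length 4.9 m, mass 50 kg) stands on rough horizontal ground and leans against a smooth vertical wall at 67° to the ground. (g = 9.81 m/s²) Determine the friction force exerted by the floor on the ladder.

f ≈ 104 N

Torques about the foot: N_wall · 4.9 sin 67° = 50×9.81×2.45 cos 67° → N_wall = 104.1 N.
ΣF_x = 0: f_floor = N_wall = 104.1 N.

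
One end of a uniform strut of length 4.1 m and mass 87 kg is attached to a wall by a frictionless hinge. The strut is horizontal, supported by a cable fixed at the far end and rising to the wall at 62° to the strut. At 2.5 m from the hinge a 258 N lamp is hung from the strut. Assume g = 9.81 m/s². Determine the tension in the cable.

Take torques about the hinge: T sin 62° · 4.1 = 87×9.81×2.05 + 258×2.5 = 2394.6 N·m.
So T = 2394.6 / (0.8829 × 4.1) = 661.48 N.

T ≈ 661 N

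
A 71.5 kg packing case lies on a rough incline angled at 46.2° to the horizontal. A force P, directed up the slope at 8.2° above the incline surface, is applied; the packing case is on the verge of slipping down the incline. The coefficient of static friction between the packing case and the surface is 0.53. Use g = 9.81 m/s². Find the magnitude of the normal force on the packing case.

N ≈ 447 N

On the verge of sliding down the incline, friction equals μN and acts up the slope.
Perpendicular: N + P sin 8.2° = W cos 46.2° = 485.5 N.
Along incline: P cos 8.2° + μN = W sin 46.2° with W sin 46.2° = 506.3 N.
Solving the pair for P and N: P = 272.3 N, N = 446.6 N (and f = μN = 236.7 N).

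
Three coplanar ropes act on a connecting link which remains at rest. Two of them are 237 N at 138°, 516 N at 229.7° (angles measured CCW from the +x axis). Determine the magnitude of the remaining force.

F ≈ 561 N

Sum the known components: ΣF_x = -509.9 N, ΣF_y = -235 N.
For equilibrium the remaining force must supply (−ΣF_x, −ΣF_y) = (509.9, 235) N.
Magnitude = √((509.9)² + (235)²) = 561.4 N; direction = atan2(235, 509.9) = 24.7°.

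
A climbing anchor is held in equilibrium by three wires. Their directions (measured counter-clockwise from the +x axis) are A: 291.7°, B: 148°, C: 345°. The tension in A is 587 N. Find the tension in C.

T_C ≈ 1190 N

Resolve: ΣF_x = 587 cos 291.7° + T_B cos 148° + T_C cos 345° = 0.
        ΣF_y = 587 sin 291.7° + T_B sin 148° + T_C sin 345° = 0.
The known terms sum to (217, -545.4) N, so -0.8480 T_B + 0.9659 T_C = -217 and 0.5299 T_B − 0.2588 T_C = 545.4.
Solving simultaneously: T_B = 1610 N, T_C = 1189 N.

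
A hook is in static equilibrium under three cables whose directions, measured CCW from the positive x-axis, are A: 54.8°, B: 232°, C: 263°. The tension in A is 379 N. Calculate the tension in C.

Resolve: ΣF_x = 379 cos 54.8° + T_B cos 232° + T_C cos 263° = 0.
        ΣF_y = 379 sin 54.8° + T_B sin 232° + T_C sin 263° = 0.
The known terms sum to (218.5, 309.7) N, so -0.6157 T_B − 0.1219 T_C = -218.5 and -0.7880 T_B − 0.9925 T_C = -309.7.
Solving simultaneously: T_B = 347.7 N, T_C = 35.95 N.

T_C ≈ 35.9 N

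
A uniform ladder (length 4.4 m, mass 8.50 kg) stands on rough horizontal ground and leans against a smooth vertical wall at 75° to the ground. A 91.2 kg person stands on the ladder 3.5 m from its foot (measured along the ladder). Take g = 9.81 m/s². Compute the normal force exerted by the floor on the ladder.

ΣF_y = 0: N_floor = 8.50×9.81 + 91.2×9.81 = 978.06 N.

N_floor ≈ 978 N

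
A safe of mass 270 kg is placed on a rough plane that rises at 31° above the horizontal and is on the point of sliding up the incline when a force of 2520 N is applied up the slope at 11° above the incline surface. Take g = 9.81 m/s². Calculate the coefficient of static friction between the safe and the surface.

μ ≈ 0.620

On the verge of sliding up the incline, friction is at its maximum μN and acts down the slope.
Perpendicular to incline: N = W cos 31° − P sin 11° = 2270 − 480.8 = 1790 N.
Along incline: P cos 11° − μN = W sin 31° → μ = −(W sin 31° − P cos 11°) / N = 0.62.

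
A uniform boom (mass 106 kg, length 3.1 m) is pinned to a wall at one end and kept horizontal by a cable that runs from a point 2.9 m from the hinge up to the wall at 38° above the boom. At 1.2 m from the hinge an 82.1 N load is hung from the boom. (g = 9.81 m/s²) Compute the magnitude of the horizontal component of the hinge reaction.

Take torques about the hinge: T sin 38° · 2.9 = 106×9.81×1.55 + 82.1×1.2 = 1710.3 N·m.
So T = 1710.3 / (0.6157 × 2.9) = 957.93 N.
ΣF_x = 0: H_x = T cos 38° = 754.86 N.

H_x ≈ 755 N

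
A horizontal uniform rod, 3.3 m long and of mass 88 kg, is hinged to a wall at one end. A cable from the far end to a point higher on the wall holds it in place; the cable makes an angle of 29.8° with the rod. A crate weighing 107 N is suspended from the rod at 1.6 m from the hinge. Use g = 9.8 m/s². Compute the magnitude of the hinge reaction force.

|H| ≈ 974 N

Take torques about the hinge: T sin 29.8° · 3.3 = 88×9.8×1.65 + 107×1.6 = 1594.2 N·m.
So T = 1594.2 / (0.4970 × 3.3) = 972.04 N.
ΣF_x = 0: H_x = T cos 29.8° = 843.5 N.
ΣF_y = 0: H_y = (88×9.8 + 107) − T sin 29.8° = 969.4 − 483.08 = 486.32 N.
|H| = √(H_x² + H_y²) = √((843.5)² + (486.32)²) = 973.66 N.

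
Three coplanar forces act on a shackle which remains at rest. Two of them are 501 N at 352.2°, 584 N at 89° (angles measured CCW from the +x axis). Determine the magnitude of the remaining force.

F ≈ 723 N

Sum the known components: ΣF_x = 506.6 N, ΣF_y = 515.9 N.
For equilibrium the remaining force must supply (−ΣF_x, −ΣF_y) = (-506.6, -515.9) N.
Magnitude = √((-506.6)² + (-515.9)²) = 723 N; direction = atan2(-515.9, -506.6) = 225.5°.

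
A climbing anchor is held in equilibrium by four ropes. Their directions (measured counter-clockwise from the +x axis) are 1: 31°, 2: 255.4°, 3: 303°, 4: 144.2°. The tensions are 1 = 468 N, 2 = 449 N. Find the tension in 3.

T_3 ≈ 31.9 N

Resolve: ΣF_x = 468 cos 31° + 449 cos 255.4° + T_3 cos 303° + T_4 cos 144.2° = 0.
        ΣF_y = 468 sin 31° + 449 sin 255.4° + T_3 sin 303° + T_4 sin 144.2° = 0.
The known terms sum to (288, -193.5) N, so 0.5446 T_3 − 0.8111 T_4 = -288 and -0.8387 T_3 + 0.5850 T_4 = 193.5.
Solving simultaneously: T_3 = 31.92 N, T_4 = 376.5 N.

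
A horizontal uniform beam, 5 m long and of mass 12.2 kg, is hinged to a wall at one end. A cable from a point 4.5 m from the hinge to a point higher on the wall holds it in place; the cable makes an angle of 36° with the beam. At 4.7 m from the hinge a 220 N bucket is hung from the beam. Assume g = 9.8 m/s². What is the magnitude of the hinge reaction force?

|H| ≈ 410 N

Take torques about the hinge: T sin 36° · 4.5 = 12.2×9.8×2.5 + 220×4.7 = 1332.9 N·m.
So T = 1332.9 / (0.5878 × 4.5) = 503.93 N.
ΣF_x = 0: H_x = T cos 36° = 407.68 N.
ΣF_y = 0: H_y = (12.2×9.8 + 220) − T sin 36° = 339.56 − 296.2 = 43.36 N.
|H| = √(H_x² + H_y²) = √((407.68)² + (43.36)²) = 409.98 N.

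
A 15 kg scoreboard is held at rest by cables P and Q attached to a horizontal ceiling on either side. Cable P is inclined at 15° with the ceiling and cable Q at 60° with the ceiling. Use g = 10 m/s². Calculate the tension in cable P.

T_P ≈ 77.6 N

Weight W = 15 × 10 = 150 N acts straight down.
Horizontal: T_P cos 15° = T_Q cos 60°  →  T_Q = 1.932 T_P.
Vertical: T_P sin 15° + T_Q sin 60° = 150.
Substituting the horizontal relation into the vertical equation gives 1.932 T_P = 150, so T_P = 77.65 N.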